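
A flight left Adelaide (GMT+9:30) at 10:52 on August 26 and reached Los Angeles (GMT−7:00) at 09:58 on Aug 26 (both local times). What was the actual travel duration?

Departure in UTC: 10:52 − 9:30 = 01:22 on Aug 26.
Arrival in UTC: 09:58 + 7:00 = 16:58 on Aug 26.
Elapsed = 16:58 − 01:22 = 15 hours 36 minutes.

15 hours 36 minutes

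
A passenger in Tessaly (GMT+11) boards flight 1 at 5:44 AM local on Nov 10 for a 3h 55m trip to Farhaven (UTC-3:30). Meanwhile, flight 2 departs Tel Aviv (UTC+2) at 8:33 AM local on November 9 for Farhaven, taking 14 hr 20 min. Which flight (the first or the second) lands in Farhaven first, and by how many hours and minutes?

Flight 1 in UTC: 5:44 AM − 11:00 = 6:44 PM on Nov 9.
+3 hours and 55 minutes → arrive 10:39 PM UTC on Nov 9.
Flight 2 in UTC: 8:33 AM − 2:00 = 6:33 AM on Nov 9.
+14 hours 20 minutes → arrive 8:53 PM UTC on Nov 9.
Flight 2 lands earlier by 1 hour 46 minutes.

the second, by 1 hour 46 minutes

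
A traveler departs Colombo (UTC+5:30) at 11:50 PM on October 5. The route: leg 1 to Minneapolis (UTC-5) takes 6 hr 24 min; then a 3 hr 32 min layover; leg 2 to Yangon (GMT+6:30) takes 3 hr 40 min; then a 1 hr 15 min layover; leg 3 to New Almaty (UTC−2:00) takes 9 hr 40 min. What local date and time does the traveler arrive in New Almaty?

Convert departure to UTC: 11:50 PM − 5:30 = 6:20 PM UTC on Oct 5.
Add 6 hours and 24 minutes leg 1 → 12:44 AM UTC (Oct 6).
Add 3 hours and 32 minutes layover in Minneapolis → 4:16 AM UTC.
Add 3 hours and 40 minutes leg 2 → 7:56 AM UTC.
Add 1 hour and 15 minutes layover in Yangon → 9:11 AM UTC.
Add 9 hours and 40 minutes leg 3 → 6:51 PM UTC.
New Almaty is UTC−2:00, so local arrival = 6:51 PM − 2:00 = 4:51 PM on Oct 6.

4:51 PM on October 6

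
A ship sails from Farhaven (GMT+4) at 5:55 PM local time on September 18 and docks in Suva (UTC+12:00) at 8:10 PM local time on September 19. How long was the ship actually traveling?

18 hours 15 minutes

Departure in UTC: 5:55 PM − 4:00 = 1:55 PM on Sep 18.
Arrival in UTC: 8:10 PM − 12:00 = 8:10 AM on Sep 19.
Elapsed = 8:10 AM − 1:55 PM (+1 day) = 18 hours 15 minutes.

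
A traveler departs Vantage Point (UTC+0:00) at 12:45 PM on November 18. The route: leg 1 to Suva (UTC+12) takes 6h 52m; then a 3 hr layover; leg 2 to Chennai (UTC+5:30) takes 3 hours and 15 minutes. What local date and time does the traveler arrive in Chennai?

7:22 AM on November 19

Vantage Point is at UTC+0, so departure is already 12:45 PM UTC on Nov 18.
Add 6 hours 52 minutes leg 1 → 7:37 PM UTC.
Add 3 hours layover in Suva → 10:37 PM UTC.
Add 3 hours 15 minutes leg 2 → 1:52 AM UTC (Nov 19).
Chennai is UTC+5:30, so local arrival = 1:52 AM + 5:30 = 7:22 AM on Nov 19.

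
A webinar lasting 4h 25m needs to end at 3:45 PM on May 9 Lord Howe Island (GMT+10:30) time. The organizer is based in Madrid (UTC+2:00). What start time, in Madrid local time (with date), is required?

2:50 AM on May 9

Target end time in UTC: 3:45 PM − 10:30 = 5:15 AM on May 9.
Subtract 4 hours and 25 minutes → start 12:50 AM UTC on May 9.
Madrid is UTC+2:00: 12:50 AM + 2:00 = 2:50 AM on May 9.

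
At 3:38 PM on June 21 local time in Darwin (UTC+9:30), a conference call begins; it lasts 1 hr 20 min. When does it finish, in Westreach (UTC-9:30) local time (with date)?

9:58 PM on June 20

Convert start to UTC: 3:38 PM − 9:30 = 6:08 AM UTC on Jun 21.
Add 1 hour and 20 minutes duration → 7:28 AM UTC.
Westreach is UTC−9:30, so local end time = 7:28 AM − 9:30 = 9:58 PM on Jun 20.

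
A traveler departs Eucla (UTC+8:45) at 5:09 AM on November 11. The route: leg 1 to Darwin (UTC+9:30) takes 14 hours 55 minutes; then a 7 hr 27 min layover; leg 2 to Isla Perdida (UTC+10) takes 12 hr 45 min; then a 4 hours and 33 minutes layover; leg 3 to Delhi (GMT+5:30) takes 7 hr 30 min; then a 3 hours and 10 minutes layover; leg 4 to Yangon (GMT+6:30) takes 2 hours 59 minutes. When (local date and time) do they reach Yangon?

Convert departure to UTC: 5:09 AM − 8:45 = 8:24 PM UTC on Nov 10.
Add 14 hours and 55 minutes leg 1 → 11:19 AM UTC (Nov 11).
Add 7 hours 27 minutes layover in Darwin → 6:46 PM UTC.
Add 12 hours and 45 minutes leg 2 → 7:31 AM UTC (Nov 12).
Add 4 hours 33 minutes layover in Isla Perdida → 12:04 PM UTC.
Add 7 hours and 30 minutes leg 3 → 7:34 PM UTC.
Add 3 hours and 10 minutes layover in Delhi → 10:44 PM UTC.
Add 2 hours 59 minutes leg 4 → 1:43 AM UTC (Nov 13).
Yangon is UTC+6:30, so local arrival = 1:43 AM + 6:30 = 8:13 AM on Nov 13.

8:13 AM on November 13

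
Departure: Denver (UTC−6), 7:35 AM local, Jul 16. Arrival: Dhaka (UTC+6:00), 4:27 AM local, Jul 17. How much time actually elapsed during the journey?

Departure in UTC: 7:35 AM + 6:00 = 1:35 PM on Jul 16.
Arrival in UTC: 4:27 AM − 6:00 = 10:27 PM on Jul 16.
Elapsed = 10:27 PM − 1:35 PM = 8 hours 52 minutes.

8 hours 52 minutes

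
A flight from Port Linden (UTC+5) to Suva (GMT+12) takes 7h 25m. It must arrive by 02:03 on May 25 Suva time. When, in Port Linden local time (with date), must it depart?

Target arrival in UTC: 02:03 − 12:00 = 14:03 on May 24.
Subtract 7 hours and 25 minutes → departure 06:38 UTC on May 24.
Port Linden is UTC+5:00: 06:38 + 5:00 = 11:38 on May 24.

11:38 on May 24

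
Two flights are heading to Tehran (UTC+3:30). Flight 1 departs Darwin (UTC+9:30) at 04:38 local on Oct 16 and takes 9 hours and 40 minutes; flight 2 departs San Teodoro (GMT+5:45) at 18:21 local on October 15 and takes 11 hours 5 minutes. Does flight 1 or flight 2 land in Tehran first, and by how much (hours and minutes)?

the second, by 5 hours 7 minutes

Flight 1 in UTC: 04:38 − 9:30 = 19:08 on Oct 15.
+9 hours 40 minutes → arrive 04:48 UTC on Oct 16.
Flight 2 in UTC: 18:21 − 5:45 = 12:36 on Oct 15.
+11 hours 5 minutes → arrive 23:41 UTC on Oct 15.
Flight 2 lands earlier by 5 hours 7 minutes.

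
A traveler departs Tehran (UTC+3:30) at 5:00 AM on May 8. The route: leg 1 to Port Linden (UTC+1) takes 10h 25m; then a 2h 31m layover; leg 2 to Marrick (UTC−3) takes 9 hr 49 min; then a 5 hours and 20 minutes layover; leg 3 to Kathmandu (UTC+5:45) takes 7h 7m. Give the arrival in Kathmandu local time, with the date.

6:27 PM on May 9

Convert departure to UTC: 5:00 AM − 3:30 = 1:30 AM UTC on May 8.
Add 10 hours 25 minutes leg 1 → 11:55 AM UTC.
Add 2 hours 31 minutes layover in Port Linden → 2:26 PM UTC.
Add 9 hours and 49 minutes leg 2 → 12:15 AM UTC (May 9).
Add 5 hours and 20 minutes layover in Marrick → 5:35 AM UTC.
Add 7 hours and 7 minutes leg 3 → 12:42 PM UTC.
Kathmandu is UTC+5:45, so local arrival = 12:42 PM + 5:45 = 6:27 PM on May 9.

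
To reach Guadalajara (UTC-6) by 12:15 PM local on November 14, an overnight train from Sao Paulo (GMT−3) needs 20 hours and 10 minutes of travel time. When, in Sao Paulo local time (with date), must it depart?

Target arrival in UTC: 12:15 PM + 6:00 = 6:15 PM on Nov 14.
Subtract 20 hours 10 minutes → departure 10:05 PM UTC on Nov 13.
Sao Paulo is UTC−3:00: 10:05 PM − 3:00 = 7:05 PM on Nov 13.

7:05 PM on Nov 13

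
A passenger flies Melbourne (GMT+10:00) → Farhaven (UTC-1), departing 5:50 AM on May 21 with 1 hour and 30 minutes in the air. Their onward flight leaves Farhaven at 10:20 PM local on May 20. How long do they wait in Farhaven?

Convert departure to UTC: 5:50 AM − 10:00 = 7:50 PM UTC on May 20.
Add 1 hour and 30 minutes flight time → 9:20 PM UTC.
Farhaven is UTC−1:00, so local arrival = 9:20 PM − 1:00 = 8:20 PM on May 20.
Layover = 10:20 PM − 8:20 PM = 2 hours.

2 hours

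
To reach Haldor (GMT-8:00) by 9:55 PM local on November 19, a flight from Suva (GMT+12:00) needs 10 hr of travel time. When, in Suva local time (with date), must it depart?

7:55 AM on Nov 20

Target arrival in UTC: 9:55 PM + 8:00 = 5:55 AM on Nov 20.
Subtract 10 hours → departure 7:55 PM UTC on Nov 19.
Suva is UTC+12:00: 7:55 PM + 12:00 = 7:55 AM on Nov 20.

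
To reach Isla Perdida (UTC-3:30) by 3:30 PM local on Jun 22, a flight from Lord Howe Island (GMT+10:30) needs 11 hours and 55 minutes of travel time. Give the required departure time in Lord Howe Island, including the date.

Target arrival in UTC: 3:30 PM + 3:30 = 7:00 PM on Jun 22.
Subtract 11 hours 55 minutes → departure 7:05 AM UTC on Jun 22.
Lord Howe Island is UTC+10:30: 7:05 AM + 10:30 = 5:35 PM on Jun 22.

5:35 PM on June 22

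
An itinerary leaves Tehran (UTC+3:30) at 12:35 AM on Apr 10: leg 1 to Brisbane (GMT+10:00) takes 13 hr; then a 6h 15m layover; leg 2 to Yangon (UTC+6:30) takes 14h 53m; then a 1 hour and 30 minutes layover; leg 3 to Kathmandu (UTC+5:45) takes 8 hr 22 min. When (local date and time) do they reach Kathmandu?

Convert departure to UTC: 12:35 AM − 3:30 = 9:05 PM UTC on Apr 9.
Add 13 hours leg 1 → 10:05 AM UTC (Apr 10).
Add 6 hours and 15 minutes layover in Brisbane → 4:20 PM UTC.
Add 14 hours and 53 minutes leg 2 → 7:13 AM UTC (Apr 11).
Add 1 hour and 30 minutes layover in Yangon → 8:43 AM UTC.
Add 8 hours and 22 minutes leg 3 → 5:05 PM UTC.
Kathmandu is UTC+5:45, so local arrival = 5:05 PM + 5:45 = 10:50 PM on Apr 11.

10:50 PM on Apr 11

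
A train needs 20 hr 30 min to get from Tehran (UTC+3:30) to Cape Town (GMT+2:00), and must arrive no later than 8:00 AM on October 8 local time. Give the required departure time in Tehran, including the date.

1:00 PM on October 7

Target arrival in UTC: 8:00 AM − 2:00 = 6:00 AM on Oct 8.
Subtract 20 hours 30 minutes → departure 9:30 AM UTC on Oct 7.
Tehran is UTC+3:30: 9:30 AM + 3:30 = 1:00 PM on Oct 7.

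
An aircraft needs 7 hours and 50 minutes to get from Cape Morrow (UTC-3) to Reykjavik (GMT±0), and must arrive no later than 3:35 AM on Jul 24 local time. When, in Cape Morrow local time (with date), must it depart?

4:45 PM on July 23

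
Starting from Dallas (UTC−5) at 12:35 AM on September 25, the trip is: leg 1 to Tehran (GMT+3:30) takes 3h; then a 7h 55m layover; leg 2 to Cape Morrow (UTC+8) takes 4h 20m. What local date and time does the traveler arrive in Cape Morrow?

4:50 AM on September 26

Convert departure to UTC: 12:35 AM + 5:00 = 5:35 AM UTC on Sep 25.
Add 3 hours leg 1 → 8:35 AM UTC.
Add 7 hours 55 minutes layover in Tehran → 4:30 PM UTC.
Add 4 hours 20 minutes leg 2 → 8:50 PM UTC.
Cape Morrow is UTC+8:00, so local arrival = 8:50 PM + 8:00 = 4:50 AM on Sep 26.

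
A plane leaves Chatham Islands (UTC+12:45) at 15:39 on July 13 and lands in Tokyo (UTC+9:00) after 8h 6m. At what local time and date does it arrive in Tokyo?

Tokyo is 3:45 behind Chatham Islands.
After 8 hours 6 minutes it is 23:45 in Chatham Islands.
Shift by the zone difference: 23:45 − 3:45 = 20:00 on Jul 13 in Tokyo.

20:00 on July 13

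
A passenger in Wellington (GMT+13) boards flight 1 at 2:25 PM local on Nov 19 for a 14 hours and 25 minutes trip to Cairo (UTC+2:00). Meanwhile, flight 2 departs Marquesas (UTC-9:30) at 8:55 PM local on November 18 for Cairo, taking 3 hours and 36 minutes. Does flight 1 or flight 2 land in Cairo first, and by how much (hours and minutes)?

the second, by 5 hours 49 minutes

Flight 1 in UTC: 2:25 PM − 13:00 = 1:25 AM on Nov 19.
+14 hours 25 minutes → arrive 3:50 PM UTC on Nov 19.
Flight 2 in UTC: 8:55 PM + 9:30 = 6:25 AM on Nov 19.
+3 hours and 36 minutes → arrive 10:01 AM UTC on Nov 19.
Flight 2 lands earlier by 5 hours 49 minutes.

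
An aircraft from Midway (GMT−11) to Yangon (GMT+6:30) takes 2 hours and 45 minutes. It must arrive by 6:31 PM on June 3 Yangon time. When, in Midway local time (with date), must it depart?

10:16 PM on June 2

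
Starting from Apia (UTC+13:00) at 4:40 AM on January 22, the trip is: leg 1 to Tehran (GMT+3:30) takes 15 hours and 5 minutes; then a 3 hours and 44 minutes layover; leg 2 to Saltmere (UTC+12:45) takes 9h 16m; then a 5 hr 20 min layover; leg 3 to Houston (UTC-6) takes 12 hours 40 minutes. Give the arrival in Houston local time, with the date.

Convert departure to UTC: 4:40 AM − 13:00 = 3:40 PM UTC on Jan 21.
Add 15 hours and 5 minutes leg 1 → 6:45 AM UTC (Jan 22).
Add 3 hours 44 minutes layover in Tehran → 10:29 AM UTC.
Add 9 hours 16 minutes leg 2 → 7:45 PM UTC.
Add 5 hours 20 minutes layover in Saltmere → 1:05 AM UTC (Jan 23).
Add 12 hours and 40 minutes leg 3 → 1:45 PM UTC.
Houston is UTC−6:00, so local arrival = 1:45 PM − 6:00 = 7:45 AM on Jan 23.

7:45 AM on January 23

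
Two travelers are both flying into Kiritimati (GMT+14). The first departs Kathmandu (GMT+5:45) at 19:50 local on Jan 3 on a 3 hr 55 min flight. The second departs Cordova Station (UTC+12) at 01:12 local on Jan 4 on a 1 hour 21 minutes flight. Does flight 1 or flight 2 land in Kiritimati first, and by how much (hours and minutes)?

the second, by 3 hours 27 minutes

Flight 1 in UTC: 19:50 − 5:45 = 14:05 on Jan 3.
+3 hours and 55 minutes → arrive 18:00 UTC on Jan 3.
Flight 2 in UTC: 01:12 − 12:00 = 13:12 on Jan 3.
+1 hour 21 minutes → arrive 14:33 UTC on Jan 3.
Flight 2 lands earlier by 3 hours 27 minutes.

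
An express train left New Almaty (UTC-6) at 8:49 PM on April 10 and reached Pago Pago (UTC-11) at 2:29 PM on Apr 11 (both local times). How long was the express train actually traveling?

Departure in UTC: 8:49 PM + 6:00 = 2:49 AM on Apr 11.
Arrival in UTC: 2:29 PM + 11:00 = 1:29 AM on Apr 12.
Elapsed = 1:29 AM − 2:49 AM (+1 day) = 22 hours 40 minutes.

22 hours 40 minutes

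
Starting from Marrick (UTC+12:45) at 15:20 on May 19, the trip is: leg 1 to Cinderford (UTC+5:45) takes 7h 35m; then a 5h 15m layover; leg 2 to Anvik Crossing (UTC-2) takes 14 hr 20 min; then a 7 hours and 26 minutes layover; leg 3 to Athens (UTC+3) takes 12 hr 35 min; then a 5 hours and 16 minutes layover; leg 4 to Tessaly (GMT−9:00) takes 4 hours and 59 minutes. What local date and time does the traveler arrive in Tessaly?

03:01 on May 21

Convert departure to UTC: 15:20 − 12:45 = 02:35 UTC on May 19.
Add 7 hours and 35 minutes leg 1 → 10:10 UTC.
Add 5 hours and 15 minutes layover in Cinderford → 15:25 UTC.
Add 14 hours and 20 minutes leg 2 → 05:45 UTC (May 20).
Add 7 hours and 26 minutes layover in Anvik Crossing → 13:11 UTC.
Add 12 hours and 35 minutes leg 3 → 01:46 UTC (May 21).
Add 5 hours and 16 minutes layover in Athens → 07:02 UTC.
Add 4 hours and 59 minutes leg 4 → 12:01 UTC.
Tessaly is UTC−9:00, so local arrival = 12:01 − 9:00 = 03:01 on May 21.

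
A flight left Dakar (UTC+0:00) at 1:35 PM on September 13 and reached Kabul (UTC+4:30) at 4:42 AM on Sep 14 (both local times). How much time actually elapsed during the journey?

10 hours 37 minutes

Departure is already UTC: 1:35 PM on Sep 13.
Arrival in UTC: 4:42 AM − 4:30 = 12:12 AM on Sep 14.
Elapsed = 12:12 AM − 1:35 PM (+1 day) = 10 hours 37 minutes.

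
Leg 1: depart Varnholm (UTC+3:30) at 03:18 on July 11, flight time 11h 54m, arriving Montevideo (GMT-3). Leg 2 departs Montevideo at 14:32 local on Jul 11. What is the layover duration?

5 hours 50 minutes

Convert departure to UTC: 03:18 − 3:30 = 23:48 UTC on Jul 10.
Add 11 hours 54 minutes flight time → 11:42 UTC (Jul 11).
Montevideo is UTC−3:00, so local arrival = 11:42 − 3:00 = 08:42 on Jul 11.
Layover = 14:32 − 08:42 = 5 hours 50 minutes.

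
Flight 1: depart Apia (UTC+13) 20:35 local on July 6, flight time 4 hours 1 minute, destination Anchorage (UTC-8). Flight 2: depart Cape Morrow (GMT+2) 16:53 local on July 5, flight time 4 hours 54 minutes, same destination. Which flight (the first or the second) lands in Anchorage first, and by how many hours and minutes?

the second, by 15 hours 49 minutes

Flight 1 in UTC: 20:35 − 13:00 = 07:35 on Jul 6.
+4 hours and 1 minute → arrive 11:36 UTC on Jul 6.
Flight 2 in UTC: 16:53 − 2:00 = 14:53 on Jul 5.
+4 hours 54 minutes → arrive 19:47 UTC on Jul 5.
Flight 2 lands earlier by 15 hours 49 minutes.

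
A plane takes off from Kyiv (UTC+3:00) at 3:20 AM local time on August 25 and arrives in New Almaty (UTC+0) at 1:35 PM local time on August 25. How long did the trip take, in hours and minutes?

13 hours 15 minutes

Departure in UTC: 3:20 AM − 3:00 = 12:20 AM on Aug 25.
Arrival is already UTC: 1:35 PM on Aug 25.
Elapsed = 1:35 PM − 12:20 AM = 13 hours 15 minutes.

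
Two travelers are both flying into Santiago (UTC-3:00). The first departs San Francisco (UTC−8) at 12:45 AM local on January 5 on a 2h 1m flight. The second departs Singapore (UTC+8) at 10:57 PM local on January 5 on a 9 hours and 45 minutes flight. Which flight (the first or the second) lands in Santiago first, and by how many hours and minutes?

Flight 1 in UTC: 12:45 AM + 8:00 = 8:45 AM on Jan 5.
+2 hours and 1 minute → arrive 10:46 AM UTC on Jan 5.
Flight 2 in UTC: 10:57 PM − 8:00 = 2:57 PM on Jan 5.
+9 hours 45 minutes → arrive 12:42 AM UTC on Jan 6.
Flight 1 lands earlier by 13 hours 56 minutes.

the first, by 13 hours 56 minutes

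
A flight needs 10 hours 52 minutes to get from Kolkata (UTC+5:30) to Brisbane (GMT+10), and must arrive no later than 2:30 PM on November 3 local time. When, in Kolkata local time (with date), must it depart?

Target arrival in UTC: 2:30 PM − 10:00 = 4:30 AM on Nov 3.
Subtract 10 hours 52 minutes → departure 5:38 PM UTC on Nov 2.
Kolkata is UTC+5:30: 5:38 PM + 5:30 = 11:08 PM on Nov 2.

11:08 PM on Nov 2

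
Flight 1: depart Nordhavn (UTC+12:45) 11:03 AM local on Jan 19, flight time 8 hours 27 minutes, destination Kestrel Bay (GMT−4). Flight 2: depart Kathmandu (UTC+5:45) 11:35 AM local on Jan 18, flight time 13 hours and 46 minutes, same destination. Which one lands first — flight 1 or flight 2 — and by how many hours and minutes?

Flight 1 in UTC: 11:03 AM − 12:45 = 10:18 PM on Jan 18.
+8 hours 27 minutes → arrive 6:45 AM UTC on Jan 19.
Flight 2 in UTC: 11:35 AM − 5:45 = 5:50 AM on Jan 18.
+13 hours 46 minutes → arrive 7:36 PM UTC on Jan 18.
Flight 2 lands earlier by 11 hours 9 minutes.

the second, by 11 hours 9 minutes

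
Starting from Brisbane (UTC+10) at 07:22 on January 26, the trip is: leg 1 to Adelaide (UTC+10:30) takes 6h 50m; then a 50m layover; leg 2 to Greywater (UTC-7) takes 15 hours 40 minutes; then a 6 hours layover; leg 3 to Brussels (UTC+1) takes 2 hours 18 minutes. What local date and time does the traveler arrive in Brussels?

06:00 on Jan 27

Convert departure to UTC: 07:22 − 10:00 = 21:22 UTC on Jan 25.
Add 6 hours 50 minutes leg 1 → 04:12 UTC (Jan 26).
Add 50 minutes layover in Adelaide → 05:02 UTC.
Add 15 hours and 40 minutes leg 2 → 20:42 UTC.
Add 6 hours layover in Greywater → 02:42 UTC (Jan 27).
Add 2 hours 18 minutes leg 3 → 05:00 UTC.
Brussels is UTC+1:00, so local arrival = 05:00 + 1:00 = 06:00 on Jan 27.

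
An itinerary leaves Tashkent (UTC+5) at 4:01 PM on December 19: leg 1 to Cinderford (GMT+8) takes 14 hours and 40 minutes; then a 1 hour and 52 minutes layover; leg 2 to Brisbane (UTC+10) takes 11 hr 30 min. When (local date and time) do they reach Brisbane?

Convert departure to UTC: 4:01 PM − 5:00 = 11:01 AM UTC on Dec 19.
Add 14 hours 40 minutes leg 1 → 1:41 AM UTC (Dec 20).
Add 1 hour 52 minutes layover in Cinderford → 3:33 AM UTC.
Add 11 hours 30 minutes leg 2 → 3:03 PM UTC.
Brisbane is UTC+10:00, so local arrival = 3:03 PM + 10:00 = 1:03 AM on Dec 21.

1:03 AM on December 21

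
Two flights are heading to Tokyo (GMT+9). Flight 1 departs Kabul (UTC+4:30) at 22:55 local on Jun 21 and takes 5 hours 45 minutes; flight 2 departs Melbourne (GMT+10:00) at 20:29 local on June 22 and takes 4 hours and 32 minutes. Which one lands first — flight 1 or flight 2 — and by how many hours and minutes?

Flight 1 in UTC: 22:55 − 4:30 = 18:25 on Jun 21.
+5 hours 45 minutes → arrive 00:10 UTC on Jun 22.
Flight 2 in UTC: 20:29 − 10:00 = 10:29 on Jun 22.
+4 hours and 32 minutes → arrive 15:01 UTC on Jun 22.
Flight 1 lands earlier by 14 hours 51 minutes.

the first, by 14 hours 51 minutes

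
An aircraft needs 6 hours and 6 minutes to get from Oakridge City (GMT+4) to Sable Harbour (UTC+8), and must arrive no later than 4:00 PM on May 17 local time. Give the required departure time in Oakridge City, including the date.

Target arrival in UTC: 4:00 PM − 8:00 = 8:00 AM on May 17.
Subtract 6 hours 6 minutes → departure 1:54 AM UTC on May 17.
Oakridge City is UTC+4:00: 1:54 AM + 4:00 = 5:54 AM on May 17.

5:54 AM on May 17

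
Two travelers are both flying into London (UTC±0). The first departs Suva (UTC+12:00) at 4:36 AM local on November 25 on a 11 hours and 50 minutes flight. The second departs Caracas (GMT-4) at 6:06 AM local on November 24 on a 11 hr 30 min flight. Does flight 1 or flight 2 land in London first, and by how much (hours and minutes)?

the second, by 6 hours 50 minutes

Flight 1 in UTC: 4:36 AM − 12:00 = 4:36 PM on Nov 24.
+11 hours and 50 minutes → arrive 4:26 AM UTC on Nov 25.
Flight 2 in UTC: 6:06 AM + 4:00 = 10:06 AM on Nov 24.
+11 hours 30 minutes → arrive 9:36 PM UTC on Nov 24.
Flight 2 lands earlier by 6 hours 50 minutes.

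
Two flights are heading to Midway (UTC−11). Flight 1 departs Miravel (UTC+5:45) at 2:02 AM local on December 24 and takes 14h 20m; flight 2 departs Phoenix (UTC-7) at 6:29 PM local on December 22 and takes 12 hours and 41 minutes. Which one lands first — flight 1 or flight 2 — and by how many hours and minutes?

the second, by 20 hours 27 minutes

Flight 1 in UTC: 2:02 AM − 5:45 = 8:17 PM on Dec 23.
+14 hours 20 minutes → arrive 10:37 AM UTC on Dec 24.
Flight 2 in UTC: 6:29 PM + 7:00 = 1:29 AM on Dec 23.
+12 hours 41 minutes → arrive 2:10 PM UTC on Dec 23.
Flight 2 lands earlier by 20 hours 27 minutes.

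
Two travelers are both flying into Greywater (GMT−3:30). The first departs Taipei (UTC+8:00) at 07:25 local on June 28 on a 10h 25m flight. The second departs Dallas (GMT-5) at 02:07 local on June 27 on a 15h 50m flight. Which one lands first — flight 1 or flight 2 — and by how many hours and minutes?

the second, by 10 hours 53 minutes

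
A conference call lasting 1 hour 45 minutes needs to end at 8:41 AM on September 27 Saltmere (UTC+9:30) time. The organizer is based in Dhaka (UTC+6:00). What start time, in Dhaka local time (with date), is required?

Target end time in UTC: 8:41 AM − 9:30 = 11:11 PM on Sep 26.
Subtract 1 hour and 45 minutes → start 9:26 PM UTC on Sep 26.
Dhaka is UTC+6:00: 9:26 PM + 6:00 = 3:26 AM on Sep 27.

3:26 AM on September 27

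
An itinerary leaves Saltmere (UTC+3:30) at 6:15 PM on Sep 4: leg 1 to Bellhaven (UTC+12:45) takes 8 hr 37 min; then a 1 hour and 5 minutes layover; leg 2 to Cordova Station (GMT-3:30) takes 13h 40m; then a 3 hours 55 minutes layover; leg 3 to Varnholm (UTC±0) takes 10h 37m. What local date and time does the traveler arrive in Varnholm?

Convert departure to UTC: 6:15 PM − 3:30 = 2:45 PM UTC on Sep 4.
Add 8 hours 37 minutes leg 1 → 11:22 PM UTC.
Add 1 hour and 5 minutes layover in Bellhaven → 12:27 AM UTC (Sep 5).
Add 13 hours 40 minutes leg 2 → 2:07 PM UTC.
Add 3 hours and 55 minutes layover in Cordova Station → 6:02 PM UTC.
Add 10 hours 37 minutes leg 3 → 4:39 AM UTC (Sep 6).
Varnholm is UTC+0, so local arrival is the same: 4:39 AM on Sep 6.

4:39 AM on September 6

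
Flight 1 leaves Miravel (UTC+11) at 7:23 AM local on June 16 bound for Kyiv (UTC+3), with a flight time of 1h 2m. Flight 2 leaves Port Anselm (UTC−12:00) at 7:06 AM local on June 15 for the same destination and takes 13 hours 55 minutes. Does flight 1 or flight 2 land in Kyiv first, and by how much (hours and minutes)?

the first, by 11 hours 36 minutes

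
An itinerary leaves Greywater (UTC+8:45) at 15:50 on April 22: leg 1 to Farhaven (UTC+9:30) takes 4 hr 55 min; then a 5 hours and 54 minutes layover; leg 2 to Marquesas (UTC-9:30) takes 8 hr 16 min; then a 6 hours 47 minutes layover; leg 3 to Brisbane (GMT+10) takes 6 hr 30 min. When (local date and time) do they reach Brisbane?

Convert departure to UTC: 15:50 − 8:45 = 07:05 UTC on Apr 22.
Add 4 hours and 55 minutes leg 1 → 12:00 UTC.
Add 5 hours and 54 minutes layover in Farhaven → 17:54 UTC.
Add 8 hours 16 minutes leg 2 → 02:10 UTC (Apr 23).
Add 6 hours 47 minutes layover in Marquesas → 08:57 UTC.
Add 6 hours and 30 minutes leg 3 → 15:27 UTC.
Brisbane is UTC+10:00, so local arrival = 15:27 + 10:00 = 01:27 on Apr 24.

01:27 on April 24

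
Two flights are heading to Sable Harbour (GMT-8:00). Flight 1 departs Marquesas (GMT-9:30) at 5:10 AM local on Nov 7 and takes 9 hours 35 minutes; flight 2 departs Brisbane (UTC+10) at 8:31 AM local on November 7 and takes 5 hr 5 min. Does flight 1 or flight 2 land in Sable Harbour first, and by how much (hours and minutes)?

the second, by 20 hours 39 minutes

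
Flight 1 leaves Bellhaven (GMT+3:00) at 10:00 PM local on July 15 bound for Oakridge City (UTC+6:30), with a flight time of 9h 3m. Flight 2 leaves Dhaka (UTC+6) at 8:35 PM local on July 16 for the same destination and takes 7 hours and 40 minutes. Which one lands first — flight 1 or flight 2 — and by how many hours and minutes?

the first, by 18 hours 12 minutes

Flight 1 in UTC: 10:00 PM − 3:00 = 7:00 PM on Jul 15.
+9 hours and 3 minutes → arrive 4:03 AM UTC on Jul 16.
Flight 2 in UTC: 8:35 PM − 6:00 = 2:35 PM on Jul 16.
+7 hours and 40 minutes → arrive 10:15 PM UTC on Jul 16.
Flight 1 lands earlier by 18 hours 12 minutes.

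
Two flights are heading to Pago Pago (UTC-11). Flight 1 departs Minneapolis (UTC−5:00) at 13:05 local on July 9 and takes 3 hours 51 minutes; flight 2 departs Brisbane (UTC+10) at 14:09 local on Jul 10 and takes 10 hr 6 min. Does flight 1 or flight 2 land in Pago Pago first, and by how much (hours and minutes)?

Flight 1 in UTC: 13:05 + 5:00 = 18:05 on Jul 9.
+3 hours and 51 minutes → arrive 21:56 UTC on Jul 9.
Flight 2 in UTC: 14:09 − 10:00 = 04:09 on Jul 10.
+10 hours and 6 minutes → arrive 14:15 UTC on Jul 10.
Flight 1 lands earlier by 16 hours 19 minutes.

the first, by 16 hours 19 minutes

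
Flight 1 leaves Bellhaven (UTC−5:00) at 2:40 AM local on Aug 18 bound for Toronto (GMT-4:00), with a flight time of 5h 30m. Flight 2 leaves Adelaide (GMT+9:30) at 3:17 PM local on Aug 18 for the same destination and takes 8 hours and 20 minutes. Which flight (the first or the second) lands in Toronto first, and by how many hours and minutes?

the first, by 57 minutes

Flight 1 in UTC: 2:40 AM + 5:00 = 7:40 AM on Aug 18.
+5 hours 30 minutes → arrive 1:10 PM UTC on Aug 18.
Flight 2 in UTC: 3:17 PM − 9:30 = 5:47 AM on Aug 18.
+8 hours 20 minutes → arrive 2:07 PM UTC on Aug 18.
Flight 1 lands earlier by 57 minutes.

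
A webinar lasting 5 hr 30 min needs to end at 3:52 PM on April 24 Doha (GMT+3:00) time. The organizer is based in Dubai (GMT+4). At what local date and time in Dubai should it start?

11:22 AM on April 24

Target end time in UTC: 3:52 PM − 3:00 = 12:52 PM on Apr 24.
Subtract 5 hours 30 minutes → start 7:22 AM UTC on Apr 24.
Dubai is UTC+4:00: 7:22 AM + 4:00 = 11:22 AM on Apr 24.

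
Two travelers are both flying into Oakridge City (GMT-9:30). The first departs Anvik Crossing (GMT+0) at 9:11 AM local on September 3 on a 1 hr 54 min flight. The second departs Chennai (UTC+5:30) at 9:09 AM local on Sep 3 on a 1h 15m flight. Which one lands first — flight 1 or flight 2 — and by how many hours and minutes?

Flight 1 departs at 9:11 AM UTC (Sep 3).
+1 hour and 54 minutes → arrive 11:05 AM UTC on Sep 3.
Flight 2 in UTC: 9:09 AM − 5:30 = 3:39 AM on Sep 3.
+1 hour and 15 minutes → arrive 4:54 AM UTC on Sep 3.
Flight 2 lands earlier by 6 hours 11 minutes.

the second, by 6 hours 11 minutes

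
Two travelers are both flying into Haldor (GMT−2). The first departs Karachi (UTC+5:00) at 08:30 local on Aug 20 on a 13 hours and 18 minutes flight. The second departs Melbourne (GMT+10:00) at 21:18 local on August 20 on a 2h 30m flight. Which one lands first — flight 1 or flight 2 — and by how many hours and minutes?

Flight 1 in UTC: 08:30 − 5:00 = 03:30 on Aug 20.
+13 hours and 18 minutes → arrive 16:48 UTC on Aug 20.
Flight 2 in UTC: 21:18 − 10:00 = 11:18 on Aug 20.
+2 hours and 30 minutes → arrive 13:48 UTC on Aug 20.
Flight 2 lands earlier by 3 hours.

the second, by 3 hours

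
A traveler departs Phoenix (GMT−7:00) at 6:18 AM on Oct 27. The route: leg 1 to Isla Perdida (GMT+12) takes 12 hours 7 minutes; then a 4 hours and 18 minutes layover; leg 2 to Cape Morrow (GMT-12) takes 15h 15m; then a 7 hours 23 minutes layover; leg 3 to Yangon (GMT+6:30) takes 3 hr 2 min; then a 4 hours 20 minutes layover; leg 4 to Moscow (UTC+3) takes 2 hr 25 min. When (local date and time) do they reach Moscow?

5:08 PM on Oct 29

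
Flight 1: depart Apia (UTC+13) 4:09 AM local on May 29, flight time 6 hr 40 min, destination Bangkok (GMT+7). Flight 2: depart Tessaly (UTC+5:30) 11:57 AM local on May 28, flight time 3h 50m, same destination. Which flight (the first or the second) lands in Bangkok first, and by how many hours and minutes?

the second, by 11 hours 32 minutes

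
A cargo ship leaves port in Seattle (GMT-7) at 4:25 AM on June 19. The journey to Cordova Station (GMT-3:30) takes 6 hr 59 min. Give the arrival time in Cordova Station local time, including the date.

Cordova Station is 3:30 ahead of Seattle.
After 6 hours 59 minutes it is 11:24 AM in Seattle.
Shift by the zone difference: 11:24 AM + 3:30 = 2:54 PM on Jun 19 in Cordova Station.

2:54 PM on June 19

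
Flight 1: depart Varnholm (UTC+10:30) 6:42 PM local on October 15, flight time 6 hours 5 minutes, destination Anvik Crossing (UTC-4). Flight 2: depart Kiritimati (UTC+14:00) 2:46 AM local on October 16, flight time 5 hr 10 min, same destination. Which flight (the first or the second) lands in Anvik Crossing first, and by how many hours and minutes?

the first, by 3 hours 39 minutes

Flight 1 in UTC: 6:42 PM − 10:30 = 8:12 AM on Oct 15.
+6 hours and 5 minutes → arrive 2:17 PM UTC on Oct 15.
Flight 2 in UTC: 2:46 AM − 14:00 = 12:46 PM on Oct 15.
+5 hours and 10 minutes → arrive 5:56 PM UTC on Oct 15.
Flight 1 lands earlier by 3 hours 39 minutes.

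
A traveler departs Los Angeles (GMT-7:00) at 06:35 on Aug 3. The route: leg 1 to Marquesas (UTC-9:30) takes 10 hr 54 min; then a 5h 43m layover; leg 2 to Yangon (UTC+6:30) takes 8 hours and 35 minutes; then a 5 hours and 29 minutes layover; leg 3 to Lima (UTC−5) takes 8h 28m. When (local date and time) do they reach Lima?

23:44 on August 4

Convert departure to UTC: 06:35 + 7:00 = 13:35 UTC on Aug 3.
Add 10 hours 54 minutes leg 1 → 00:29 UTC (Aug 4).
Add 5 hours 43 minutes layover in Marquesas → 06:12 UTC.
Add 8 hours 35 minutes leg 2 → 14:47 UTC.
Add 5 hours 29 minutes layover in Yangon → 20:16 UTC.
Add 8 hours and 28 minutes leg 3 → 04:44 UTC (Aug 5).
Lima is UTC−5:00, so local arrival = 04:44 − 5:00 = 23:44 on Aug 4.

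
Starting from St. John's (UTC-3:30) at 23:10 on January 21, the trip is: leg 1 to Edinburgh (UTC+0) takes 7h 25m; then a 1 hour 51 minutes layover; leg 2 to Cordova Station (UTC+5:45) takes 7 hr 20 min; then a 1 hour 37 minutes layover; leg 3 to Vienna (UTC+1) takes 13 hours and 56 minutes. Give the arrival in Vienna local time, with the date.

Convert departure to UTC: 23:10 + 3:30 = 02:40 UTC on Jan 22.
Add 7 hours 25 minutes leg 1 → 10:05 UTC.
Add 1 hour and 51 minutes layover in Edinburgh → 11:56 UTC.
Add 7 hours and 20 minutes leg 2 → 19:16 UTC.
Add 1 hour 37 minutes layover in Cordova Station → 20:53 UTC.
Add 13 hours and 56 minutes leg 3 → 10:49 UTC (Jan 23).
Vienna is UTC+1:00, so local arrival = 10:49 + 1:00 = 11:49 on Jan 23.

11:49 on January 23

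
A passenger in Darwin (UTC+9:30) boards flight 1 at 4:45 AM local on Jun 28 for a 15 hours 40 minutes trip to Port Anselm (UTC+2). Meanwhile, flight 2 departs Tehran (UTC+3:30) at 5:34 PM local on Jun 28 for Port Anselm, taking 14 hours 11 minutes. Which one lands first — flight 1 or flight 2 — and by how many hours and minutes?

Flight 1 in UTC: 4:45 AM − 9:30 = 7:15 PM on Jun 27.
+15 hours 40 minutes → arrive 10:55 AM UTC on Jun 28.
Flight 2 in UTC: 5:34 PM − 3:30 = 2:04 PM on Jun 28.
+14 hours and 11 minutes → arrive 4:15 AM UTC on Jun 29.
Flight 1 lands earlier by 17 hours 20 minutes.

the first, by 17 hours 20 minutes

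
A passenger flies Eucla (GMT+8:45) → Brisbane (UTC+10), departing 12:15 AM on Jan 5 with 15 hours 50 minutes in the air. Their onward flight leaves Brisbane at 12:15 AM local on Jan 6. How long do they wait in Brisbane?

6 hours 55 minutes

Convert departure to UTC: 12:15 AM − 8:45 = 3:30 PM UTC on Jan 4.
Add 15 hours and 50 minutes flight time → 7:20 AM UTC (Jan 5).
Brisbane is UTC+10:00, so local arrival = 7:20 AM + 10:00 = 5:20 PM on Jan 5.
Layover = 12:15 AM − 5:20 PM (+1 day) = 6 hours 55 minutes.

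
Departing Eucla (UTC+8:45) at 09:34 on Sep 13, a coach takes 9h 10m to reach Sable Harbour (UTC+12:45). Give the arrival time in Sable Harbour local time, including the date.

Sable Harbour is 4:00 ahead of Eucla.
After 9 hours and 10 minutes it is 18:44 in Eucla.
Shift by the zone difference: 18:44 + 4:00 = 22:44 on Sep 13 in Sable Harbour.

22:44 on Sep 13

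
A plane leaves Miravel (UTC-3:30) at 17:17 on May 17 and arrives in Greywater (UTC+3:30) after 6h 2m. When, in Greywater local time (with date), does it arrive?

06:19 on May 18

Convert departure to UTC: 17:17 + 3:30 = 20:47 UTC on May 17.
Add 6 hours 2 minutes travel time → 02:49 UTC (May 18).
Greywater is UTC+3:30, so local arrival = 02:49 + 3:30 = 06:19 on May 18.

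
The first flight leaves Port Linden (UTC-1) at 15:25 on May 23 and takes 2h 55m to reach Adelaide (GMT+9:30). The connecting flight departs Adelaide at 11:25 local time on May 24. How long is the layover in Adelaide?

Convert departure to UTC: 15:25 + 1:00 = 16:25 UTC on May 23.
Add 2 hours and 55 minutes flight time → 19:20 UTC.
Adelaide is UTC+9:30, so local arrival = 19:20 + 9:30 = 04:50 on May 24.
Layover = 11:25 − 04:50 = 6 hours 35 minutes.

6 hours 35 minutes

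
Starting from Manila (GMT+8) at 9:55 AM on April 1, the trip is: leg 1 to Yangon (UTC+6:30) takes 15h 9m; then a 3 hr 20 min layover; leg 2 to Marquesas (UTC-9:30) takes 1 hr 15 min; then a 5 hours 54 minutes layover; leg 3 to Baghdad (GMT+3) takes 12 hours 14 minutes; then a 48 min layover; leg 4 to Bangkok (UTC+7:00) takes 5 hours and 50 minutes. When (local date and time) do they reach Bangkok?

Convert departure to UTC: 9:55 AM − 8:00 = 1:55 AM UTC on Apr 1.
Add 15 hours 9 minutes leg 1 → 5:04 PM UTC.
Add 3 hours 20 minutes layover in Yangon → 8:24 PM UTC.
Add 1 hour and 15 minutes leg 2 → 9:39 PM UTC.
Add 5 hours 54 minutes layover in Marquesas → 3:33 AM UTC (Apr 2).
Add 12 hours 14 minutes leg 3 → 3:47 PM UTC.
Add 48 minutes layover in Baghdad → 4:35 PM UTC.
Add 5 hours and 50 minutes leg 4 → 10:25 PM UTC.
Bangkok is UTC+7:00, so local arrival = 10:25 PM + 7:00 = 5:25 AM on Apr 3.

5:25 AM on April 3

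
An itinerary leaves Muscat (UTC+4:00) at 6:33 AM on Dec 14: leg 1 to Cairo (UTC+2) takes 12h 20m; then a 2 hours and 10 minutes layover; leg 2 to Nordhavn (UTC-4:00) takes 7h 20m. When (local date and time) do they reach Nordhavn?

8:23 PM on Dec 14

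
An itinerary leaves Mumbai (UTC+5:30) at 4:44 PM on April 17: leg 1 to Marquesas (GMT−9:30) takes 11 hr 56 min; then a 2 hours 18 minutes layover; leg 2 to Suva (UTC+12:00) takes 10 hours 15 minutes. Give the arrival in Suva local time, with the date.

Convert departure to UTC: 4:44 PM − 5:30 = 11:14 AM UTC on Apr 17.
Add 11 hours and 56 minutes leg 1 → 11:10 PM UTC.
Add 2 hours 18 minutes layover in Marquesas → 1:28 AM UTC (Apr 18).
Add 10 hours and 15 minutes leg 2 → 11:43 AM UTC.
Suva is UTC+12:00, so local arrival = 11:43 AM + 12:00 = 11:43 PM on Apr 18.

11:43 PM on Apr 18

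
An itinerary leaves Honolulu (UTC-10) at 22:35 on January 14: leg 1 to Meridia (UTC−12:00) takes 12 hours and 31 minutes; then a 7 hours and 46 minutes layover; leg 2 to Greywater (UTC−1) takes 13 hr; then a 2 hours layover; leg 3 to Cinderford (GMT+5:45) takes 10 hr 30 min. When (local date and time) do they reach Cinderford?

Convert departure to UTC: 22:35 + 10:00 = 08:35 UTC on Jan 15.
Add 12 hours and 31 minutes leg 1 → 21:06 UTC.
Add 7 hours and 46 minutes layover in Meridia → 04:52 UTC (Jan 16).
Add 13 hours leg 2 → 17:52 UTC.
Add 2 hours layover in Greywater → 19:52 UTC.
Add 10 hours and 30 minutes leg 3 → 06:22 UTC (Jan 17).
Cinderford is UTC+5:45, so local arrival = 06:22 + 5:45 = 12:07 on Jan 17.

12:07 on Jan 17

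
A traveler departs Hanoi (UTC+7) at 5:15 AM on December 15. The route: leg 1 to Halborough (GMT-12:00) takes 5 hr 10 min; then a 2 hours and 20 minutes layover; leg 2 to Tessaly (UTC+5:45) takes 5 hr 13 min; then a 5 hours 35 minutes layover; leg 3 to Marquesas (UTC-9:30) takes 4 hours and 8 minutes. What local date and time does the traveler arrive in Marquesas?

Convert departure to UTC: 5:15 AM − 7:00 = 10:15 PM UTC on Dec 14.
Add 5 hours 10 minutes leg 1 → 3:25 AM UTC (Dec 15).
Add 2 hours 20 minutes layover in Halborough → 5:45 AM UTC.
Add 5 hours 13 minutes leg 2 → 10:58 AM UTC.
Add 5 hours and 35 minutes layover in Tessaly → 4:33 PM UTC.
Add 4 hours and 8 minutes leg 3 → 8:41 PM UTC.
Marquesas is UTC−9:30, so local arrival = 8:41 PM − 9:30 = 11:11 AM on Dec 15.

11:11 AM on Dec 15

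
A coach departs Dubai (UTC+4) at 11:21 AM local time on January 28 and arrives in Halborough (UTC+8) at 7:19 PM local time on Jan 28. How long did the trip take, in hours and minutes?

3 hours 58 minutes

Departure in UTC: 11:21 AM − 4:00 = 7:21 AM on Jan 28.
Arrival in UTC: 7:19 PM − 8:00 = 11:19 AM on Jan 28.
Elapsed = 11:19 AM − 7:21 AM = 3 hours 58 minutes.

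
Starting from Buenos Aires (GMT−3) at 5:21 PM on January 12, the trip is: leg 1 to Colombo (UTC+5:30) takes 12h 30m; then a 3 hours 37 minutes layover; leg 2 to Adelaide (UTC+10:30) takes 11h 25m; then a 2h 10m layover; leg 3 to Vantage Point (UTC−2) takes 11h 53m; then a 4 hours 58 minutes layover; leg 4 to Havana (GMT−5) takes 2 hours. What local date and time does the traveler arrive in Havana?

3:54 PM on January 14

Convert departure to UTC: 5:21 PM + 3:00 = 8:21 PM UTC on Jan 12.
Add 12 hours and 30 minutes leg 1 → 8:51 AM UTC (Jan 13).
Add 3 hours 37 minutes layover in Colombo → 12:28 PM UTC.
Add 11 hours 25 minutes leg 2 → 11:53 PM UTC.
Add 2 hours 10 minutes layover in Adelaide → 2:03 AM UTC (Jan 14).
Add 11 hours 53 minutes leg 3 → 1:56 PM UTC.
Add 4 hours and 58 minutes layover in Vantage Point → 6:54 PM UTC.
Add 2 hours leg 4 → 8:54 PM UTC.
Havana is UTC−5:00, so local arrival = 8:54 PM − 5:00 = 3:54 PM on Jan 14.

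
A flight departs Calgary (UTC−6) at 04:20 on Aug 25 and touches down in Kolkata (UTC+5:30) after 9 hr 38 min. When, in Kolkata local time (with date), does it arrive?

Convert departure to UTC: 04:20 + 6:00 = 10:20 UTC on Aug 25.
Add 9 hours 38 minutes travel time → 19:58 UTC.
Kolkata is UTC+5:30, so local arrival = 19:58 + 5:30 = 01:28 on Aug 26.

01:28 on August 26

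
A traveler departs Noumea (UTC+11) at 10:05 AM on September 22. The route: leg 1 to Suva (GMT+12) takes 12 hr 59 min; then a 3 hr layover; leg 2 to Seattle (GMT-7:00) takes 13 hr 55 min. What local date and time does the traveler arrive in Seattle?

9:59 PM on Sep 22

Convert departure to UTC: 10:05 AM − 11:00 = 11:05 PM UTC on Sep 21.
Add 12 hours 59 minutes leg 1 → 12:04 PM UTC (Sep 22).
Add 3 hours layover in Suva → 3:04 PM UTC.
Add 13 hours 55 minutes leg 2 → 4:59 AM UTC (Sep 23).
Seattle is UTC−7:00, so local arrival = 4:59 AM − 7:00 = 9:59 PM on Sep 22.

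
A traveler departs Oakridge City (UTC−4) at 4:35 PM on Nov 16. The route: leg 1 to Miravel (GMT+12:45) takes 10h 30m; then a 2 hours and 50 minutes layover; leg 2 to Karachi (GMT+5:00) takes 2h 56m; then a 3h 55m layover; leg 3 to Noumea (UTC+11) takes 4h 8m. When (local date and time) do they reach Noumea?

7:54 AM on November 18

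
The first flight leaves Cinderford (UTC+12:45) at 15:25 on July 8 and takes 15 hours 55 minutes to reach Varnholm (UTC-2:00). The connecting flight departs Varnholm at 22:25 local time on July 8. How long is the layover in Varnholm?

5 hours 50 minutes

Convert departure to UTC: 15:25 − 12:45 = 02:40 UTC on Jul 8.
Add 15 hours and 55 minutes flight time → 18:35 UTC.
Varnholm is UTC−2:00, so local arrival = 18:35 − 2:00 = 16:35 on Jul 8.
Layover = 22:25 − 16:35 = 5 hours 50 minutes.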